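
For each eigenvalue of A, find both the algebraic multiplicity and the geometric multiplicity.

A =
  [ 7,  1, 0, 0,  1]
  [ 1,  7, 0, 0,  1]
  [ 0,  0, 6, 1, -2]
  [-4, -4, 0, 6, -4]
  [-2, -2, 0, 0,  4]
λ = 6: alg = 5, geom = 3

Step 1 — factor the characteristic polynomial to read off the algebraic multiplicities:
  χ_A(x) = (x - 6)^5

Step 2 — compute geometric multiplicities via the rank-nullity identity g(λ) = n − rank(A − λI):
  rank(A − (6)·I) = 2, so dim ker(A − (6)·I) = n − 2 = 3

Summary:
  λ = 6: algebraic multiplicity = 5, geometric multiplicity = 3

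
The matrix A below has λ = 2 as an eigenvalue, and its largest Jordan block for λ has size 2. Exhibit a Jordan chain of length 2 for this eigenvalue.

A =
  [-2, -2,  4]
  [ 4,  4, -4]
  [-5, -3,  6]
A Jordan chain for λ = 2 of length 2:
v_1 = (-2, 2, -1)ᵀ
v_2 = (2, -3, 0)ᵀ

Let N = A − (2)·I. We want v_2 with N^2 v_2 = 0 but N^1 v_2 ≠ 0; then v_{j-1} := N · v_j for j = 2, …, 2.

Pick v_2 = (2, -3, 0)ᵀ.
Then v_1 = N · v_2 = (-2, 2, -1)ᵀ.

Sanity check: (A − (2)·I) v_1 = (0, 0, 0)ᵀ = 0. ✓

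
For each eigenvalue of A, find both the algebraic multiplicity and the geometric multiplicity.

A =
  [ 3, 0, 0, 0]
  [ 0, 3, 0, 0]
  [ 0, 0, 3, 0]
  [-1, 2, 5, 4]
λ = 3: alg = 3, geom = 3; λ = 4: alg = 1, geom = 1

Step 1 — factor the characteristic polynomial to read off the algebraic multiplicities:
  χ_A(x) = (x - 4)*(x - 3)^3

Step 2 — compute geometric multiplicities via the rank-nullity identity g(λ) = n − rank(A − λI):
  rank(A − (3)·I) = 1, so dim ker(A − (3)·I) = n − 1 = 3
  rank(A − (4)·I) = 3, so dim ker(A − (4)·I) = n − 3 = 1

Summary:
  λ = 3: algebraic multiplicity = 3, geometric multiplicity = 3
  λ = 4: algebraic multiplicity = 1, geometric multiplicity = 1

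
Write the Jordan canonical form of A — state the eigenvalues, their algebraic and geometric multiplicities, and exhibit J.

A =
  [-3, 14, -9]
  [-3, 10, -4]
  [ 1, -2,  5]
J_3(4)

The characteristic polynomial is
  det(x·I − A) = x^3 - 12*x^2 + 48*x - 64 = (x - 4)^3

Eigenvalues and multiplicities (the geometric multiplicity of λ is n − rank(A − λI), which equals the number of Jordan blocks for λ):
  λ = 4: algebraic multiplicity = 3, geometric multiplicity = 1

Determining the block sizes for each eigenvalue:
  λ = 4: one block (gm = 1), so the single block has size am = 3 → block sizes [3]

Assembling the blocks gives a Jordan form
J =
  [4, 1, 0]
  [0, 4, 1]
  [0, 0, 4]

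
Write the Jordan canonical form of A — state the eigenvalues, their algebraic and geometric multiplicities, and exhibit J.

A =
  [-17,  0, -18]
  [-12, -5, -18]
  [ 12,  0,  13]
J_1(-5) ⊕ J_1(-5) ⊕ J_1(1)

The characteristic polynomial is
  det(x·I − A) = x^3 + 9*x^2 + 15*x - 25 = (x - 1)*(x + 5)^2

Eigenvalues and multiplicities (the geometric multiplicity of λ is n − rank(A − λI), which equals the number of Jordan blocks for λ):
  λ = -5: algebraic multiplicity = 2, geometric multiplicity = 2
  λ = 1: algebraic multiplicity = 1, geometric multiplicity = 1

Determining the block sizes for each eigenvalue:
  λ = -5: gm = am = 2, so every block has size 1 → block sizes [1, 1]
  λ = 1: one block (gm = 1), so the single block has size am = 1 → block sizes [1]

Assembling the blocks gives a Jordan form
J =
  [-5,  0, 0]
  [ 0, -5, 0]
  [ 0,  0, 1]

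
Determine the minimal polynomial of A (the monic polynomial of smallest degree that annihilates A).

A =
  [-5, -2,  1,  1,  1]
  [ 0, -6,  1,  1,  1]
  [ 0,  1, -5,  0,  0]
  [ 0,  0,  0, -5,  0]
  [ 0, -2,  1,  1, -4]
x^3 + 15*x^2 + 75*x + 125

The characteristic polynomial is χ_A(x) = (x + 5)^5, so the eigenvalues are known. The minimal polynomial is
  m_A(x) = Π_λ (x − λ)^{k_λ}
where k_λ is the size of the *largest* Jordan block for λ (equivalently, the smallest k with (A − λI)^k v = 0 for every generalised eigenvector v of λ).

  λ = -5: largest Jordan block has size 3, contributing (x + 5)^3

So m_A(x) = (x + 5)^3 = x^3 + 15*x^2 + 75*x + 125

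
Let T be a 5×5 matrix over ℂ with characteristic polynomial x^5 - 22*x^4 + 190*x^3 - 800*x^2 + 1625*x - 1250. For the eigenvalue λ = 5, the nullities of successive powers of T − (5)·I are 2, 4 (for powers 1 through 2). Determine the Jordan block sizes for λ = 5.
Block sizes for λ = 5: [2, 2]

From the dimensions of kernels of powers, the number of Jordan blocks of size at least j is d_j − d_{j−1} where d_j = dim ker(N^j) (with d_0 = 0). Computing the differences gives [2, 2].
The number of blocks of size exactly k is (#blocks of size ≥ k) − (#blocks of size ≥ k + 1), so the partition is: 2 block(s) of size 2.
In nonincreasing order the block sizes are [2, 2].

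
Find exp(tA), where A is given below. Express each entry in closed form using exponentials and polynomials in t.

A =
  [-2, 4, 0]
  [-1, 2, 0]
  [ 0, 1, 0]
e^{tA} =
  [1 - 2*t, 4*t, 0]
  [-t, 2*t + 1, 0]
  [-t^2/2, t^2 + t, 1]

Strategy: write A = P · J · P⁻¹ where J is a Jordan canonical form, so e^{tA} = P · e^{tJ} · P⁻¹, and e^{tJ} can be computed block-by-block.

A has Jordan form
J =
  [0, 1, 0]
  [0, 0, 1]
  [0, 0, 0]
(up to reordering of blocks).

Per-block formulas:
  For a 3×3 Jordan block J_3(0): exp(t · J_3(0)) = e^(0t)·(I + t·N + (t^2/2)·N^2), where N is the 3×3 nilpotent shift.

After assembling e^{tJ} and conjugating by P, we get:

e^{tA} =
  [1 - 2*t, 4*t, 0]
  [-t, 2*t + 1, 0]
  [-t^2/2, t^2 + t, 1]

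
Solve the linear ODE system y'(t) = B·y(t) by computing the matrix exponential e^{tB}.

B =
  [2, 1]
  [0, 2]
e^{tB} =
  [exp(2*t), t*exp(2*t)]
  [0, exp(2*t)]

Strategy: write B = P · J · P⁻¹ where J is a Jordan canonical form, so e^{tB} = P · e^{tJ} · P⁻¹, and e^{tJ} can be computed block-by-block.

B has Jordan form
J =
  [2, 1]
  [0, 2]
(up to reordering of blocks).

Per-block formulas:
  For a 2×2 Jordan block J_2(2): exp(t · J_2(2)) = e^(2t)·(I + t·N), where N is the 2×2 nilpotent shift.

After assembling e^{tJ} and conjugating by P, we get:

e^{tB} =
  [exp(2*t), t*exp(2*t)]
  [0, exp(2*t)]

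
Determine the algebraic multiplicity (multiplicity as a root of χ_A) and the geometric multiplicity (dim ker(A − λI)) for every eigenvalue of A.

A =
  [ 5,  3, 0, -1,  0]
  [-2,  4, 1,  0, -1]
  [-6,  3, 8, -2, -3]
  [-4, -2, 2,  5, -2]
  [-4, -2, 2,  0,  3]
λ = 5: alg = 5, geom = 3

Step 1 — factor the characteristic polynomial to read off the algebraic multiplicities:
  χ_A(x) = (x - 5)^5

Step 2 — compute geometric multiplicities via the rank-nullity identity g(λ) = n − rank(A − λI):
  rank(A − (5)·I) = 2, so dim ker(A − (5)·I) = n − 2 = 3

Summary:
  λ = 5: algebraic multiplicity = 5, geometric multiplicity = 3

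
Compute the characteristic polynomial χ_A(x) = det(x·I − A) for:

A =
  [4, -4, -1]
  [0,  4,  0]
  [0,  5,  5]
x^3 - 13*x^2 + 56*x - 80

Expanding det(x·I − A) (e.g. by cofactor expansion or by noting that A is similar to its Jordan form J, which has the same characteristic polynomial as A) gives
  χ_A(x) = x^3 - 13*x^2 + 56*x - 80
which factors as (x - 5)*(x - 4)^2. The eigenvalues (with algebraic multiplicities) are λ = 4 with multiplicity 2, λ = 5 with multiplicity 1.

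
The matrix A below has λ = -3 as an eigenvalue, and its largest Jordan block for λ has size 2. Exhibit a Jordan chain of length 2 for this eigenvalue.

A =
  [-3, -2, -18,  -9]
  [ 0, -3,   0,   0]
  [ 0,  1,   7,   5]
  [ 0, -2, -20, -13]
A Jordan chain for λ = -3 of length 2:
v_1 = (-2, 0, 1, -2)ᵀ
v_2 = (0, 1, 0, 0)ᵀ

Let N = A − (-3)·I. We want v_2 with N^2 v_2 = 0 but N^1 v_2 ≠ 0; then v_{j-1} := N · v_j for j = 2, …, 2.

Pick v_2 = (0, 1, 0, 0)ᵀ.
Then v_1 = N · v_2 = (-2, 0, 1, -2)ᵀ.

Sanity check: (A − (-3)·I) v_1 = (0, 0, 0, 0)ᵀ = 0. ✓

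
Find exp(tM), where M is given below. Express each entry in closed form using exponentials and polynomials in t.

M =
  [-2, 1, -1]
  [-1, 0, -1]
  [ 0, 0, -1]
e^{tM} =
  [-t*exp(-t) + exp(-t), t*exp(-t), -t*exp(-t)]
  [-t*exp(-t), t*exp(-t) + exp(-t), -t*exp(-t)]
  [0, 0, exp(-t)]

Strategy: write M = P · J · P⁻¹ where J is a Jordan canonical form, so e^{tM} = P · e^{tJ} · P⁻¹, and e^{tJ} can be computed block-by-block.

M has Jordan form
J =
  [-1,  1,  0]
  [ 0, -1,  0]
  [ 0,  0, -1]
(up to reordering of blocks).

Per-block formulas:
  For a 1×1 block at λ = -1: exp(t · [-1]) = [e^(-1t)].
  For a 2×2 Jordan block J_2(-1): exp(t · J_2(-1)) = e^(-1t)·(I + t·N), where N is the 2×2 nilpotent shift.

After assembling e^{tJ} and conjugating by P, we get:

e^{tM} =
  [-t*exp(-t) + exp(-t), t*exp(-t), -t*exp(-t)]
  [-t*exp(-t), t*exp(-t) + exp(-t), -t*exp(-t)]
  [0, 0, exp(-t)]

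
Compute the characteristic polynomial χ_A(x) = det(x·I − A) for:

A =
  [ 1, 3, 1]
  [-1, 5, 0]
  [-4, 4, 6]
x^3 - 12*x^2 + 48*x - 64

Expanding det(x·I − A) (e.g. by cofactor expansion or by noting that A is similar to its Jordan form J, which has the same characteristic polynomial as A) gives
  χ_A(x) = x^3 - 12*x^2 + 48*x - 64
which factors as (x - 4)^3. The eigenvalues (with algebraic multiplicities) are λ = 4 with multiplicity 3.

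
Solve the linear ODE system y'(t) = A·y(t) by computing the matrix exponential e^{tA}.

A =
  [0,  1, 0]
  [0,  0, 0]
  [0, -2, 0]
e^{tA} =
  [1, t, 0]
  [0, 1, 0]
  [0, -2*t, 1]

Strategy: write A = P · J · P⁻¹ where J is a Jordan canonical form, so e^{tA} = P · e^{tJ} · P⁻¹, and e^{tJ} can be computed block-by-block.

A has Jordan form
J =
  [0, 1, 0]
  [0, 0, 0]
  [0, 0, 0]
(up to reordering of blocks).

Per-block formulas:
  For a 2×2 Jordan block J_2(0): exp(t · J_2(0)) = e^(0t)·(I + t·N), where N is the 2×2 nilpotent shift.
  For a 1×1 block at λ = 0: exp(t · [0]) = [e^(0t)].

After assembling e^{tJ} and conjugating by P, we get:

e^{tA} =
  [1, t, 0]
  [0, 1, 0]
  [0, -2*t, 1]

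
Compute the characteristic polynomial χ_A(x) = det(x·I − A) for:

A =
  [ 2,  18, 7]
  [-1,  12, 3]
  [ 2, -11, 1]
x^3 - 15*x^2 + 75*x - 125

Expanding det(x·I − A) (e.g. by cofactor expansion or by noting that A is similar to its Jordan form J, which has the same characteristic polynomial as A) gives
  χ_A(x) = x^3 - 15*x^2 + 75*x - 125
which factors as (x - 5)^3. The eigenvalues (with algebraic multiplicities) are λ = 5 with multiplicity 3.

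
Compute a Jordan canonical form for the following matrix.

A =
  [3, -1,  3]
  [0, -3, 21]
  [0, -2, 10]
J_2(3) ⊕ J_1(4)

The characteristic polynomial is
  det(x·I − A) = x^3 - 10*x^2 + 33*x - 36 = (x - 4)*(x - 3)^2

Eigenvalues and multiplicities (the geometric multiplicity of λ is n − rank(A − λI), which equals the number of Jordan blocks for λ):
  λ = 3: algebraic multiplicity = 2, geometric multiplicity = 1
  λ = 4: algebraic multiplicity = 1, geometric multiplicity = 1

Determining the block sizes for each eigenvalue:
  λ = 3: one block (gm = 1), so the single block has size am = 2 → block sizes [2]
  λ = 4: one block (gm = 1), so the single block has size am = 1 → block sizes [1]

Assembling the blocks gives a Jordan form
J =
  [3, 1, 0]
  [0, 3, 0]
  [0, 0, 4]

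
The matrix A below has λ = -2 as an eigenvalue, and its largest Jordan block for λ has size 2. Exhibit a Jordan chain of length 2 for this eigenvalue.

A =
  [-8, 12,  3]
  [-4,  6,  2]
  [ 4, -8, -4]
A Jordan chain for λ = -2 of length 2:
v_1 = (-6, -4, 4)ᵀ
v_2 = (1, 0, 0)ᵀ

Let N = A − (-2)·I. We want v_2 with N^2 v_2 = 0 but N^1 v_2 ≠ 0; then v_{j-1} := N · v_j for j = 2, …, 2.

Pick v_2 = (1, 0, 0)ᵀ.
Then v_1 = N · v_2 = (-6, -4, 4)ᵀ.

Sanity check: (A − (-2)·I) v_1 = (0, 0, 0)ᵀ = 0. ✓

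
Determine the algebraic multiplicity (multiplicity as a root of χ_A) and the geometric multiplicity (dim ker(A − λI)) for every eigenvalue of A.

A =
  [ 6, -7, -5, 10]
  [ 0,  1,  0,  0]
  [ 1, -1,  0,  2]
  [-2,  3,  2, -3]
λ = 1: alg = 4, geom = 2

Step 1 — factor the characteristic polynomial to read off the algebraic multiplicities:
  χ_A(x) = (x - 1)^4

Step 2 — compute geometric multiplicities via the rank-nullity identity g(λ) = n − rank(A − λI):
  rank(A − (1)·I) = 2, so dim ker(A − (1)·I) = n − 2 = 2

Summary:
  λ = 1: algebraic multiplicity = 4, geometric multiplicity = 2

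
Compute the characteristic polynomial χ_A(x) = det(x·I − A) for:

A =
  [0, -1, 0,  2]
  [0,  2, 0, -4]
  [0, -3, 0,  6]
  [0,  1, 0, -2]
x^4

Expanding det(x·I − A) (e.g. by cofactor expansion or by noting that A is similar to its Jordan form J, which has the same characteristic polynomial as A) gives
  χ_A(x) = x^4
which factors as x^4. The eigenvalues (with algebraic multiplicities) are λ = 0 with multiplicity 4.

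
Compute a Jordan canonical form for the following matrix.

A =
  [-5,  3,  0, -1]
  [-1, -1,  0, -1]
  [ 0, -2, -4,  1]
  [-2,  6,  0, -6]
J_2(-4) ⊕ J_2(-4)

The characteristic polynomial is
  det(x·I − A) = x^4 + 16*x^3 + 96*x^2 + 256*x + 256 = (x + 4)^4

Eigenvalues and multiplicities (the geometric multiplicity of λ is n − rank(A − λI), which equals the number of Jordan blocks for λ):
  λ = -4: algebraic multiplicity = 4, geometric multiplicity = 2

Determining the block sizes for each eigenvalue:
  λ = -4: with am = 4 and gm = 2, the partition is not yet determined (e.g. several partitions of 4 into 2 parts exist). Let N = A − (-4)·I. Computing rank(N^1) = 2, rank(N^2) = 0; the number of blocks of size ≥ j is rank(N^{j−1}) − rank(N^j), giving [2, 2]. So we have 2 block(s) of size 2 → block sizes [2, 2]

Assembling the blocks gives a Jordan form
J =
  [-4,  1,  0,  0]
  [ 0, -4,  0,  0]
  [ 0,  0, -4,  1]
  [ 0,  0,  0, -4]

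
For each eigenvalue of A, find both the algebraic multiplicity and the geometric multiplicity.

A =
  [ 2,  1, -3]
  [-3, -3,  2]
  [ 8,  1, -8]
λ = -3: alg = 3, geom = 1

Step 1 — factor the characteristic polynomial to read off the algebraic multiplicities:
  χ_A(x) = (x + 3)^3

Step 2 — compute geometric multiplicities via the rank-nullity identity g(λ) = n − rank(A − λI):
  rank(A − (-3)·I) = 2, so dim ker(A − (-3)·I) = n − 2 = 1

Summary:
  λ = -3: algebraic multiplicity = 3, geometric multiplicity = 1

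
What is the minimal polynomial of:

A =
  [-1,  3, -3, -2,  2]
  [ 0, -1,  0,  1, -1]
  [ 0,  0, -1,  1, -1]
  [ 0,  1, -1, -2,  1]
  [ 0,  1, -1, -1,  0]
x^2 + 2*x + 1

The characteristic polynomial is χ_A(x) = (x + 1)^5, so the eigenvalues are known. The minimal polynomial is
  m_A(x) = Π_λ (x − λ)^{k_λ}
where k_λ is the size of the *largest* Jordan block for λ (equivalently, the smallest k with (A − λI)^k v = 0 for every generalised eigenvector v of λ).

  λ = -1: largest Jordan block has size 2, contributing (x + 1)^2

So m_A(x) = (x + 1)^2 = x^2 + 2*x + 1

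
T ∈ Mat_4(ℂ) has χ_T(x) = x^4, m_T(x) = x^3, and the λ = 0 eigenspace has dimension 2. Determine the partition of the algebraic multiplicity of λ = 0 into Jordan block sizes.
Block sizes for λ = 0: [3, 1]

Step 1 — from the characteristic polynomial, algebraic multiplicity of λ = 0 is 4. From dim ker(T − (0)·I) = 2, there are exactly 2 Jordan blocks for λ = 0.
Step 2 — from the minimal polynomial, the factor (x − 0)^3 tells us the largest block for λ = 0 has size 3.
Step 3 — with total size 4, 2 blocks, and largest block 3, the block sizes (in nonincreasing order) are [3, 1].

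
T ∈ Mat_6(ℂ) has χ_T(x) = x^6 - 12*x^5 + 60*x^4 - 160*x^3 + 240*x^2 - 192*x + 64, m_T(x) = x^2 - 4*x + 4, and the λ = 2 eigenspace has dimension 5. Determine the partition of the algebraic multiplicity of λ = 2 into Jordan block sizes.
Block sizes for λ = 2: [2, 1, 1, 1, 1]

Step 1 — from the characteristic polynomial, algebraic multiplicity of λ = 2 is 6. From dim ker(T − (2)·I) = 5, there are exactly 5 Jordan blocks for λ = 2.
Step 2 — from the minimal polynomial, the factor (x − 2)^2 tells us the largest block for λ = 2 has size 2.
Step 3 — with total size 6, 5 blocks, and largest block 2, the block sizes (in nonincreasing order) are [2, 1, 1, 1, 1].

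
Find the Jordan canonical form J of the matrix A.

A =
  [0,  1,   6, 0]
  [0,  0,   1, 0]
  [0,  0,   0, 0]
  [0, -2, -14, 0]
J_3(0) ⊕ J_1(0)

The characteristic polynomial is
  det(x·I − A) = x^4

Eigenvalues and multiplicities (the geometric multiplicity of λ is n − rank(A − λI), which equals the number of Jordan blocks for λ):
  λ = 0: algebraic multiplicity = 4, geometric multiplicity = 2

Determining the block sizes for each eigenvalue:
  λ = 0: with am = 4 and gm = 2, the partition is not yet determined (e.g. several partitions of 4 into 2 parts exist). Let N = A − (0)·I. Computing rank(N^1) = 2, rank(N^2) = 1, rank(N^3) = 0; the number of blocks of size ≥ j is rank(N^{j−1}) − rank(N^j), giving [2, 1, 1]. So we have 1 block(s) of size 3, 1 block(s) of size 1 → block sizes [3, 1]

Assembling the blocks gives a Jordan form
J =
  [0, 1, 0, 0]
  [0, 0, 1, 0]
  [0, 0, 0, 0]
  [0, 0, 0, 0]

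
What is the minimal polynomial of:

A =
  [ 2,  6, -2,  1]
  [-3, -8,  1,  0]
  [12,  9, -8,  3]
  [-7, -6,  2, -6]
x^2 + 10*x + 25

The characteristic polynomial is χ_A(x) = (x + 5)^4, so the eigenvalues are known. The minimal polynomial is
  m_A(x) = Π_λ (x − λ)^{k_λ}
where k_λ is the size of the *largest* Jordan block for λ (equivalently, the smallest k with (A − λI)^k v = 0 for every generalised eigenvector v of λ).

  λ = -5: largest Jordan block has size 2, contributing (x + 5)^2

So m_A(x) = (x + 5)^2 = x^2 + 10*x + 25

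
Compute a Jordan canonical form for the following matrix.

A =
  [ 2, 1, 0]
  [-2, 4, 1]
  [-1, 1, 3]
J_3(3)

The characteristic polynomial is
  det(x·I − A) = x^3 - 9*x^2 + 27*x - 27 = (x - 3)^3

Eigenvalues and multiplicities (the geometric multiplicity of λ is n − rank(A − λI), which equals the number of Jordan blocks for λ):
  λ = 3: algebraic multiplicity = 3, geometric multiplicity = 1

Determining the block sizes for each eigenvalue:
  λ = 3: one block (gm = 1), so the single block has size am = 3 → block sizes [3]

Assembling the blocks gives a Jordan form
J =
  [3, 1, 0]
  [0, 3, 1]
  [0, 0, 3]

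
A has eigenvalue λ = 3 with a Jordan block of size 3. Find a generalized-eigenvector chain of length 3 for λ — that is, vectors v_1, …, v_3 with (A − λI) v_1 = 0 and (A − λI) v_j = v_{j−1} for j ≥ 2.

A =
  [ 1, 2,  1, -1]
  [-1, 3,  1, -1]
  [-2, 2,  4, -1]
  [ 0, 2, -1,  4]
A Jordan chain for λ = 3 of length 3:
v_1 = (-4, -2, -4, 0)ᵀ
v_2 = (2, 0, 2, 2)ᵀ
v_3 = (0, 1, 0, 0)ᵀ

Let N = A − (3)·I. We want v_3 with N^3 v_3 = 0 but N^2 v_3 ≠ 0; then v_{j-1} := N · v_j for j = 3, …, 2.

Pick v_3 = (0, 1, 0, 0)ᵀ.
Then v_2 = N · v_3 = (2, 0, 2, 2)ᵀ.
Then v_1 = N · v_2 = (-4, -2, -4, 0)ᵀ.

Sanity check: (A − (3)·I) v_1 = (0, 0, 0, 0)ᵀ = 0. ✓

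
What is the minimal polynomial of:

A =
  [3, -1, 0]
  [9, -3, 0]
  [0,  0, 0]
x^2

The characteristic polynomial is χ_A(x) = x^3, so the eigenvalues are known. The minimal polynomial is
  m_A(x) = Π_λ (x − λ)^{k_λ}
where k_λ is the size of the *largest* Jordan block for λ (equivalently, the smallest k with (A − λI)^k v = 0 for every generalised eigenvector v of λ).

  λ = 0: largest Jordan block has size 2, contributing (x − 0)^2

So m_A(x) = x^2 = x^2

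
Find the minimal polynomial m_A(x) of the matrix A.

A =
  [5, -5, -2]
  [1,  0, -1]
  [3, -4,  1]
x^3 - 6*x^2 + 12*x - 8

The characteristic polynomial is χ_A(x) = (x - 2)^3, so the eigenvalues are known. The minimal polynomial is
  m_A(x) = Π_λ (x − λ)^{k_λ}
where k_λ is the size of the *largest* Jordan block for λ (equivalently, the smallest k with (A − λI)^k v = 0 for every generalised eigenvector v of λ).

  λ = 2: largest Jordan block has size 3, contributing (x − 2)^3

So m_A(x) = (x - 2)^3 = x^3 - 6*x^2 + 12*x - 8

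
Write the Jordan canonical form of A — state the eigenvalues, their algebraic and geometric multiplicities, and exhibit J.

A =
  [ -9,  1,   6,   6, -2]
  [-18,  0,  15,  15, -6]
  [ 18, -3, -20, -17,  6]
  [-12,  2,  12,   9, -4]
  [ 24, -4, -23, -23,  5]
J_3(-3) ⊕ J_1(-3) ⊕ J_1(-3)

The characteristic polynomial is
  det(x·I − A) = x^5 + 15*x^4 + 90*x^3 + 270*x^2 + 405*x + 243 = (x + 3)^5

Eigenvalues and multiplicities (the geometric multiplicity of λ is n − rank(A − λI), which equals the number of Jordan blocks for λ):
  λ = -3: algebraic multiplicity = 5, geometric multiplicity = 3

Determining the block sizes for each eigenvalue:
  λ = -3: with am = 5 and gm = 3, the partition is not yet determined (e.g. several partitions of 5 into 3 parts exist). Let N = A − (-3)·I. Computing rank(N^1) = 2, rank(N^2) = 1, rank(N^3) = 0; the number of blocks of size ≥ j is rank(N^{j−1}) − rank(N^j), giving [3, 1, 1]. So we have 1 block(s) of size 3, 2 block(s) of size 1 → block sizes [3, 1, 1]

Assembling the blocks gives a Jordan form
J =
  [-3,  1,  0,  0,  0]
  [ 0, -3,  1,  0,  0]
  [ 0,  0, -3,  0,  0]
  [ 0,  0,  0, -3,  0]
  [ 0,  0,  0,  0, -3]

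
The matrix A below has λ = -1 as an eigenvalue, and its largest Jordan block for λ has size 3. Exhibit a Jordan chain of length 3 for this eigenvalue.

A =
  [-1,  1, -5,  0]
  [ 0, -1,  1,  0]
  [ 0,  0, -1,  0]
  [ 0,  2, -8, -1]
A Jordan chain for λ = -1 of length 3:
v_1 = (1, 0, 0, 2)ᵀ
v_2 = (-5, 1, 0, -8)ᵀ
v_3 = (0, 0, 1, 0)ᵀ

Let N = A − (-1)·I. We want v_3 with N^3 v_3 = 0 but N^2 v_3 ≠ 0; then v_{j-1} := N · v_j for j = 3, …, 2.

Pick v_3 = (0, 0, 1, 0)ᵀ.
Then v_2 = N · v_3 = (-5, 1, 0, -8)ᵀ.
Then v_1 = N · v_2 = (1, 0, 0, 2)ᵀ.

Sanity check: (A − (-1)·I) v_1 = (0, 0, 0, 0)ᵀ = 0. ✓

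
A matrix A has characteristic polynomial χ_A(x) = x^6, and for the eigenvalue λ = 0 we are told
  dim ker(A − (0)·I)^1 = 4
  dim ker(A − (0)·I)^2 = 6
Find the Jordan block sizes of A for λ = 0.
Block sizes for λ = 0: [2, 2, 1, 1]

From the dimensions of kernels of powers, the number of Jordan blocks of size at least j is d_j − d_{j−1} where d_j = dim ker(N^j) (with d_0 = 0). Computing the differences gives [4, 2].
The number of blocks of size exactly k is (#blocks of size ≥ k) − (#blocks of size ≥ k + 1), so the partition is: 2 block(s) of size 1, 2 block(s) of size 2.
In nonincreasing order the block sizes are [2, 2, 1, 1].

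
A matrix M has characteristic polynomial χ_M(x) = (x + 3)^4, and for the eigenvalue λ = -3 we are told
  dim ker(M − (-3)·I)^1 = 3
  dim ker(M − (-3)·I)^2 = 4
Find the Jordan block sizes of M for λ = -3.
Block sizes for λ = -3: [2, 1, 1]

From the dimensions of kernels of powers, the number of Jordan blocks of size at least j is d_j − d_{j−1} where d_j = dim ker(N^j) (with d_0 = 0). Computing the differences gives [3, 1].
The number of blocks of size exactly k is (#blocks of size ≥ k) − (#blocks of size ≥ k + 1), so the partition is: 2 block(s) of size 1, 1 block(s) of size 2.
In nonincreasing order the block sizes are [2, 1, 1].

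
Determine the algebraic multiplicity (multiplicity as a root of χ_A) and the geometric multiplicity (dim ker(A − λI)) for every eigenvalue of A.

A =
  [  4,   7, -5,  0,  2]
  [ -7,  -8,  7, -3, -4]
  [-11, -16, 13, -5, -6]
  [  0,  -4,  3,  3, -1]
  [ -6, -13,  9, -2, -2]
λ = 2: alg = 5, geom = 2

Step 1 — factor the characteristic polynomial to read off the algebraic multiplicities:
  χ_A(x) = (x - 2)^5

Step 2 — compute geometric multiplicities via the rank-nullity identity g(λ) = n − rank(A − λI):
  rank(A − (2)·I) = 3, so dim ker(A − (2)·I) = n − 3 = 2

Summary:
  λ = 2: algebraic multiplicity = 5, geometric multiplicity = 2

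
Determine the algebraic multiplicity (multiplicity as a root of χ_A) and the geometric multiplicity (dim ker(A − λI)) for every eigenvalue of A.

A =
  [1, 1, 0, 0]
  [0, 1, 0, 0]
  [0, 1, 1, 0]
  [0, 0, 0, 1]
λ = 1: alg = 4, geom = 3

Step 1 — factor the characteristic polynomial to read off the algebraic multiplicities:
  χ_A(x) = (x - 1)^4

Step 2 — compute geometric multiplicities via the rank-nullity identity g(λ) = n − rank(A − λI):
  rank(A − (1)·I) = 1, so dim ker(A − (1)·I) = n − 1 = 3

Summary:
  λ = 1: algebraic multiplicity = 4, geometric multiplicity = 3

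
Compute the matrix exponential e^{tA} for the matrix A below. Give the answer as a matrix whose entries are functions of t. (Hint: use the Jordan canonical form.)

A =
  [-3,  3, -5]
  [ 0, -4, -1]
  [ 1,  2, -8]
e^{tA} =
  [-t^2*exp(-5*t)/2 + 2*t*exp(-5*t) + exp(-5*t), -t^2*exp(-5*t)/2 + 3*t*exp(-5*t), t^2*exp(-5*t) - 5*t*exp(-5*t)]
  [-t^2*exp(-5*t)/2, -t^2*exp(-5*t)/2 + t*exp(-5*t) + exp(-5*t), t^2*exp(-5*t) - t*exp(-5*t)]
  [-t^2*exp(-5*t)/2 + t*exp(-5*t), -t^2*exp(-5*t)/2 + 2*t*exp(-5*t), t^2*exp(-5*t) - 3*t*exp(-5*t) + exp(-5*t)]

Strategy: write A = P · J · P⁻¹ where J is a Jordan canonical form, so e^{tA} = P · e^{tJ} · P⁻¹, and e^{tJ} can be computed block-by-block.

A has Jordan form
J =
  [-5,  1,  0]
  [ 0, -5,  1]
  [ 0,  0, -5]
(up to reordering of blocks).

Per-block formulas:
  For a 3×3 Jordan block J_3(-5): exp(t · J_3(-5)) = e^(-5t)·(I + t·N + (t^2/2)·N^2), where N is the 3×3 nilpotent shift.

After assembling e^{tJ} and conjugating by P, we get:

e^{tA} =
  [-t^2*exp(-5*t)/2 + 2*t*exp(-5*t) + exp(-5*t), -t^2*exp(-5*t)/2 + 3*t*exp(-5*t), t^2*exp(-5*t) - 5*t*exp(-5*t)]
  [-t^2*exp(-5*t)/2, -t^2*exp(-5*t)/2 + t*exp(-5*t) + exp(-5*t), t^2*exp(-5*t) - t*exp(-5*t)]
  [-t^2*exp(-5*t)/2 + t*exp(-5*t), -t^2*exp(-5*t)/2 + 2*t*exp(-5*t), t^2*exp(-5*t) - 3*t*exp(-5*t) + exp(-5*t)]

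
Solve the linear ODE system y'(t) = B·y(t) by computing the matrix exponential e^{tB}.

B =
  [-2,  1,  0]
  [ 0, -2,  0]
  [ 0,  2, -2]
e^{tB} =
  [exp(-2*t), t*exp(-2*t), 0]
  [0, exp(-2*t), 0]
  [0, 2*t*exp(-2*t), exp(-2*t)]

Strategy: write B = P · J · P⁻¹ where J is a Jordan canonical form, so e^{tB} = P · e^{tJ} · P⁻¹, and e^{tJ} can be computed block-by-block.

B has Jordan form
J =
  [-2,  1,  0]
  [ 0, -2,  0]
  [ 0,  0, -2]
(up to reordering of blocks).

Per-block formulas:
  For a 1×1 block at λ = -2: exp(t · [-2]) = [e^(-2t)].
  For a 2×2 Jordan block J_2(-2): exp(t · J_2(-2)) = e^(-2t)·(I + t·N), where N is the 2×2 nilpotent shift.

After assembling e^{tJ} and conjugating by P, we get:

e^{tB} =
  [exp(-2*t), t*exp(-2*t), 0]
  [0, exp(-2*t), 0]
  [0, 2*t*exp(-2*t), exp(-2*t)]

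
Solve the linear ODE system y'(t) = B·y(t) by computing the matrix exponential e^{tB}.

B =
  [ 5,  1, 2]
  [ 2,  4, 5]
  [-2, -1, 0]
e^{tB} =
  [t^2*exp(3*t) + 2*t*exp(3*t) + exp(3*t), t^2*exp(3*t)/2 + t*exp(3*t), 3*t^2*exp(3*t)/2 + 2*t*exp(3*t)]
  [-2*t^2*exp(3*t) + 2*t*exp(3*t), -t^2*exp(3*t) + t*exp(3*t) + exp(3*t), -3*t^2*exp(3*t) + 5*t*exp(3*t)]
  [-2*t*exp(3*t), -t*exp(3*t), -3*t*exp(3*t) + exp(3*t)]

Strategy: write B = P · J · P⁻¹ where J is a Jordan canonical form, so e^{tB} = P · e^{tJ} · P⁻¹, and e^{tJ} can be computed block-by-block.

B has Jordan form
J =
  [3, 1, 0]
  [0, 3, 1]
  [0, 0, 3]
(up to reordering of blocks).

Per-block formulas:
  For a 3×3 Jordan block J_3(3): exp(t · J_3(3)) = e^(3t)·(I + t·N + (t^2/2)·N^2), where N is the 3×3 nilpotent shift.

After assembling e^{tJ} and conjugating by P, we get:

e^{tB} =
  [t^2*exp(3*t) + 2*t*exp(3*t) + exp(3*t), t^2*exp(3*t)/2 + t*exp(3*t), 3*t^2*exp(3*t)/2 + 2*t*exp(3*t)]
  [-2*t^2*exp(3*t) + 2*t*exp(3*t), -t^2*exp(3*t) + t*exp(3*t) + exp(3*t), -3*t^2*exp(3*t) + 5*t*exp(3*t)]
  [-2*t*exp(3*t), -t*exp(3*t), -3*t*exp(3*t) + exp(3*t)]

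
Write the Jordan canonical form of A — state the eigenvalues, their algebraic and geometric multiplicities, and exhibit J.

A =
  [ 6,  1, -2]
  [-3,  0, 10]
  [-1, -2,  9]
J_3(5)

The characteristic polynomial is
  det(x·I − A) = x^3 - 15*x^2 + 75*x - 125 = (x - 5)^3

Eigenvalues and multiplicities (the geometric multiplicity of λ is n − rank(A − λI), which equals the number of Jordan blocks for λ):
  λ = 5: algebraic multiplicity = 3, geometric multiplicity = 1

Determining the block sizes for each eigenvalue:
  λ = 5: one block (gm = 1), so the single block has size am = 3 → block sizes [3]

Assembling the blocks gives a Jordan form
J =
  [5, 1, 0]
  [0, 5, 1]
  [0, 0, 5]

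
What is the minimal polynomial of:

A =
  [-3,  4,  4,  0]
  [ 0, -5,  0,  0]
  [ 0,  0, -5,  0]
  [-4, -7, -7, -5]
x^3 + 13*x^2 + 55*x + 75

The characteristic polynomial is χ_A(x) = (x + 3)*(x + 5)^3, so the eigenvalues are known. The minimal polynomial is
  m_A(x) = Π_λ (x − λ)^{k_λ}
where k_λ is the size of the *largest* Jordan block for λ (equivalently, the smallest k with (A − λI)^k v = 0 for every generalised eigenvector v of λ).

  λ = -5: largest Jordan block has size 2, contributing (x + 5)^2
  λ = -3: largest Jordan block has size 1, contributing (x + 3)

So m_A(x) = (x + 3)*(x + 5)^2 = x^3 + 13*x^2 + 55*x + 75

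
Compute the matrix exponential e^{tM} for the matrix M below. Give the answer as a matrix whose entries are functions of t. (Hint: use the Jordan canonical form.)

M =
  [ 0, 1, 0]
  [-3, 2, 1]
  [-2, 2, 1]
e^{tM} =
  [-t^2*exp(t) - t*exp(t) + exp(t), t*exp(t), t^2*exp(t)/2]
  [-t^2*exp(t) - 3*t*exp(t), t*exp(t) + exp(t), t^2*exp(t)/2 + t*exp(t)]
  [-2*t^2*exp(t) - 2*t*exp(t), 2*t*exp(t), t^2*exp(t) + exp(t)]

Strategy: write M = P · J · P⁻¹ where J is a Jordan canonical form, so e^{tM} = P · e^{tJ} · P⁻¹, and e^{tJ} can be computed block-by-block.

M has Jordan form
J =
  [1, 1, 0]
  [0, 1, 1]
  [0, 0, 1]
(up to reordering of blocks).

Per-block formulas:
  For a 3×3 Jordan block J_3(1): exp(t · J_3(1)) = e^(1t)·(I + t·N + (t^2/2)·N^2), where N is the 3×3 nilpotent shift.

After assembling e^{tJ} and conjugating by P, we get:

e^{tM} =
  [-t^2*exp(t) - t*exp(t) + exp(t), t*exp(t), t^2*exp(t)/2]
  [-t^2*exp(t) - 3*t*exp(t), t*exp(t) + exp(t), t^2*exp(t)/2 + t*exp(t)]
  [-2*t^2*exp(t) - 2*t*exp(t), 2*t*exp(t), t^2*exp(t) + exp(t)]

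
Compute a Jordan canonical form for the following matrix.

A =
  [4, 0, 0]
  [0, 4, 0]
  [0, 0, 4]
J_1(4) ⊕ J_1(4) ⊕ J_1(4)

The characteristic polynomial is
  det(x·I − A) = x^3 - 12*x^2 + 48*x - 64 = (x - 4)^3

Eigenvalues and multiplicities (the geometric multiplicity of λ is n − rank(A − λI), which equals the number of Jordan blocks for λ):
  λ = 4: algebraic multiplicity = 3, geometric multiplicity = 3

Determining the block sizes for each eigenvalue:
  λ = 4: gm = am = 3, so every block has size 1 → block sizes [1, 1, 1]

Assembling the blocks gives a Jordan form
J =
  [4, 0, 0]
  [0, 4, 0]
  [0, 0, 4]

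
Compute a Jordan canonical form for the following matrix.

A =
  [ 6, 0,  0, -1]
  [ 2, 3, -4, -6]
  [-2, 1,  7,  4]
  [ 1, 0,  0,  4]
J_2(5) ⊕ J_2(5)

The characteristic polynomial is
  det(x·I − A) = x^4 - 20*x^3 + 150*x^2 - 500*x + 625 = (x - 5)^4

Eigenvalues and multiplicities (the geometric multiplicity of λ is n − rank(A − λI), which equals the number of Jordan blocks for λ):
  λ = 5: algebraic multiplicity = 4, geometric multiplicity = 2

Determining the block sizes for each eigenvalue:
  λ = 5: with am = 4 and gm = 2, the partition is not yet determined (e.g. several partitions of 4 into 2 parts exist). Let N = A − (5)·I. Computing rank(N^1) = 2, rank(N^2) = 0; the number of blocks of size ≥ j is rank(N^{j−1}) − rank(N^j), giving [2, 2]. So we have 2 block(s) of size 2 → block sizes [2, 2]

Assembling the blocks gives a Jordan form
J =
  [5, 1, 0, 0]
  [0, 5, 0, 0]
  [0, 0, 5, 1]
  [0, 0, 0, 5]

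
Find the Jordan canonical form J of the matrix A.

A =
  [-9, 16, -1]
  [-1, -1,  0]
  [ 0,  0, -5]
J_3(-5)

The characteristic polynomial is
  det(x·I − A) = x^3 + 15*x^2 + 75*x + 125 = (x + 5)^3

Eigenvalues and multiplicities (the geometric multiplicity of λ is n − rank(A − λI), which equals the number of Jordan blocks for λ):
  λ = -5: algebraic multiplicity = 3, geometric multiplicity = 1

Determining the block sizes for each eigenvalue:
  λ = -5: one block (gm = 1), so the single block has size am = 3 → block sizes [3]

Assembling the blocks gives a Jordan form
J =
  [-5,  1,  0]
  [ 0, -5,  1]
  [ 0,  0, -5]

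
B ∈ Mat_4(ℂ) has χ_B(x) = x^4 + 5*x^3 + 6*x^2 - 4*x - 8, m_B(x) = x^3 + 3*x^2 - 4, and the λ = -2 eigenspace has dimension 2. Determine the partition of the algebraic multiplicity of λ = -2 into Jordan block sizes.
Block sizes for λ = -2: [2, 1]

Step 1 — from the characteristic polynomial, algebraic multiplicity of λ = -2 is 3. From dim ker(B − (-2)·I) = 2, there are exactly 2 Jordan blocks for λ = -2.
Step 2 — from the minimal polynomial, the factor (x + 2)^2 tells us the largest block for λ = -2 has size 2.
Step 3 — with total size 3, 2 blocks, and largest block 2, the block sizes (in nonincreasing order) are [2, 1].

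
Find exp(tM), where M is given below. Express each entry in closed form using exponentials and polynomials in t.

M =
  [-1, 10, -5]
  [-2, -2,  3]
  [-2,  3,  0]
e^{tM} =
  [-5*t^2*exp(-t) + exp(-t), -25*t^2*exp(-t)/2 + 10*t*exp(-t), 25*t^2*exp(-t)/2 - 5*t*exp(-t)]
  [-2*t^2*exp(-t) - 2*t*exp(-t), -5*t^2*exp(-t) - t*exp(-t) + exp(-t), 5*t^2*exp(-t) + 3*t*exp(-t)]
  [-4*t^2*exp(-t) - 2*t*exp(-t), -10*t^2*exp(-t) + 3*t*exp(-t), 10*t^2*exp(-t) + t*exp(-t) + exp(-t)]

Strategy: write M = P · J · P⁻¹ where J is a Jordan canonical form, so e^{tM} = P · e^{tJ} · P⁻¹, and e^{tJ} can be computed block-by-block.

M has Jordan form
J =
  [-1,  1,  0]
  [ 0, -1,  1]
  [ 0,  0, -1]
(up to reordering of blocks).

Per-block formulas:
  For a 3×3 Jordan block J_3(-1): exp(t · J_3(-1)) = e^(-1t)·(I + t·N + (t^2/2)·N^2), where N is the 3×3 nilpotent shift.

After assembling e^{tJ} and conjugating by P, we get:

e^{tM} =
  [-5*t^2*exp(-t) + exp(-t), -25*t^2*exp(-t)/2 + 10*t*exp(-t), 25*t^2*exp(-t)/2 - 5*t*exp(-t)]
  [-2*t^2*exp(-t) - 2*t*exp(-t), -5*t^2*exp(-t) - t*exp(-t) + exp(-t), 5*t^2*exp(-t) + 3*t*exp(-t)]
  [-4*t^2*exp(-t) - 2*t*exp(-t), -10*t^2*exp(-t) + 3*t*exp(-t), 10*t^2*exp(-t) + t*exp(-t) + exp(-t)]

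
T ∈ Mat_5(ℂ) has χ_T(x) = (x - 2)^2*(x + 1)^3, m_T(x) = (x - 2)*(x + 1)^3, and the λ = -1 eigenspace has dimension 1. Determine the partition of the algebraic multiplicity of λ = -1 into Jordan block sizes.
Block sizes for λ = -1: [3]

Step 1 — from the characteristic polynomial, algebraic multiplicity of λ = -1 is 3. From dim ker(T − (-1)·I) = 1, there are exactly 1 Jordan blocks for λ = -1.
Step 2 — from the minimal polynomial, the factor (x + 1)^3 tells us the largest block for λ = -1 has size 3.
Step 3 — with total size 3, 1 blocks, and largest block 3, the block sizes (in nonincreasing order) are [3].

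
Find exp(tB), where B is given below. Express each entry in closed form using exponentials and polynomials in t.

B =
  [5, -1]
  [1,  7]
e^{tB} =
  [-t*exp(6*t) + exp(6*t), -t*exp(6*t)]
  [t*exp(6*t), t*exp(6*t) + exp(6*t)]

Strategy: write B = P · J · P⁻¹ where J is a Jordan canonical form, so e^{tB} = P · e^{tJ} · P⁻¹, and e^{tJ} can be computed block-by-block.

B has Jordan form
J =
  [6, 1]
  [0, 6]
(up to reordering of blocks).

Per-block formulas:
  For a 2×2 Jordan block J_2(6): exp(t · J_2(6)) = e^(6t)·(I + t·N), where N is the 2×2 nilpotent shift.

After assembling e^{tJ} and conjugating by P, we get:

e^{tB} =
  [-t*exp(6*t) + exp(6*t), -t*exp(6*t)]
  [t*exp(6*t), t*exp(6*t) + exp(6*t)]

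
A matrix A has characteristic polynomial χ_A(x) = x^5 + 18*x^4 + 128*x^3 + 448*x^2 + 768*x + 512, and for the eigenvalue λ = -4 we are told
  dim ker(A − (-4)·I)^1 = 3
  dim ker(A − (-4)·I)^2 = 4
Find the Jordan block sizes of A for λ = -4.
Block sizes for λ = -4: [2, 1, 1]

From the dimensions of kernels of powers, the number of Jordan blocks of size at least j is d_j − d_{j−1} where d_j = dim ker(N^j) (with d_0 = 0). Computing the differences gives [3, 1].
The number of blocks of size exactly k is (#blocks of size ≥ k) − (#blocks of size ≥ k + 1), so the partition is: 2 block(s) of size 1, 1 block(s) of size 2.
In nonincreasing order the block sizes are [2, 1, 1].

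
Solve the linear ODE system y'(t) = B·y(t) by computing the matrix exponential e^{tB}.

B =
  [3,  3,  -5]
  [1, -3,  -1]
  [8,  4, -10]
e^{tB} =
  [t*exp(-4*t) + 3*exp(-2*t) - 2*exp(-4*t), t*exp(-4*t) + exp(-2*t) - exp(-4*t), -t*exp(-4*t) - 2*exp(-2*t) + 2*exp(-4*t)]
  [t*exp(-4*t), t*exp(-4*t) + exp(-4*t), -t*exp(-4*t)]
  [2*t*exp(-4*t) + 3*exp(-2*t) - 3*exp(-4*t), 2*t*exp(-4*t) + exp(-2*t) - exp(-4*t), -2*t*exp(-4*t) - 2*exp(-2*t) + 3*exp(-4*t)]

Strategy: write B = P · J · P⁻¹ where J is a Jordan canonical form, so e^{tB} = P · e^{tJ} · P⁻¹, and e^{tJ} can be computed block-by-block.

B has Jordan form
J =
  [-4,  1,  0]
  [ 0, -4,  0]
  [ 0,  0, -2]
(up to reordering of blocks).

Per-block formulas:
  For a 1×1 block at λ = -2: exp(t · [-2]) = [e^(-2t)].
  For a 2×2 Jordan block J_2(-4): exp(t · J_2(-4)) = e^(-4t)·(I + t·N), where N is the 2×2 nilpotent shift.

After assembling e^{tJ} and conjugating by P, we get:

e^{tB} =
  [t*exp(-4*t) + 3*exp(-2*t) - 2*exp(-4*t), t*exp(-4*t) + exp(-2*t) - exp(-4*t), -t*exp(-4*t) - 2*exp(-2*t) + 2*exp(-4*t)]
  [t*exp(-4*t), t*exp(-4*t) + exp(-4*t), -t*exp(-4*t)]
  [2*t*exp(-4*t) + 3*exp(-2*t) - 3*exp(-4*t), 2*t*exp(-4*t) + exp(-2*t) - exp(-4*t), -2*t*exp(-4*t) - 2*exp(-2*t) + 3*exp(-4*t)]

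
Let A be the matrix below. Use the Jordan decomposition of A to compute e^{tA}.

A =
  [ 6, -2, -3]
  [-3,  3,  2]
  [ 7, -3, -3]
e^{tA} =
  [t^2*exp(2*t)/2 + 4*t*exp(2*t) + exp(2*t), -t^2*exp(2*t)/2 - 2*t*exp(2*t), -t^2*exp(2*t)/2 - 3*t*exp(2*t)]
  [-t^2*exp(2*t)/2 - 3*t*exp(2*t), t^2*exp(2*t)/2 + t*exp(2*t) + exp(2*t), t^2*exp(2*t)/2 + 2*t*exp(2*t)]
  [t^2*exp(2*t) + 7*t*exp(2*t), -t^2*exp(2*t) - 3*t*exp(2*t), -t^2*exp(2*t) - 5*t*exp(2*t) + exp(2*t)]

Strategy: write A = P · J · P⁻¹ where J is a Jordan canonical form, so e^{tA} = P · e^{tJ} · P⁻¹, and e^{tJ} can be computed block-by-block.

A has Jordan form
J =
  [2, 1, 0]
  [0, 2, 1]
  [0, 0, 2]
(up to reordering of blocks).

Per-block formulas:
  For a 3×3 Jordan block J_3(2): exp(t · J_3(2)) = e^(2t)·(I + t·N + (t^2/2)·N^2), where N is the 3×3 nilpotent shift.

After assembling e^{tJ} and conjugating by P, we get:

e^{tA} =
  [t^2*exp(2*t)/2 + 4*t*exp(2*t) + exp(2*t), -t^2*exp(2*t)/2 - 2*t*exp(2*t), -t^2*exp(2*t)/2 - 3*t*exp(2*t)]
  [-t^2*exp(2*t)/2 - 3*t*exp(2*t), t^2*exp(2*t)/2 + t*exp(2*t) + exp(2*t), t^2*exp(2*t)/2 + 2*t*exp(2*t)]
  [t^2*exp(2*t) + 7*t*exp(2*t), -t^2*exp(2*t) - 3*t*exp(2*t), -t^2*exp(2*t) - 5*t*exp(2*t) + exp(2*t)]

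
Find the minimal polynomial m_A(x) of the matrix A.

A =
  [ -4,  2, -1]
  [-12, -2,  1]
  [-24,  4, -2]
x^3 + 8*x^2 + 16*x

The characteristic polynomial is χ_A(x) = x*(x + 4)^2, so the eigenvalues are known. The minimal polynomial is
  m_A(x) = Π_λ (x − λ)^{k_λ}
where k_λ is the size of the *largest* Jordan block for λ (equivalently, the smallest k with (A − λI)^k v = 0 for every generalised eigenvector v of λ).

  λ = -4: largest Jordan block has size 2, contributing (x + 4)^2
  λ = 0: largest Jordan block has size 1, contributing (x − 0)

So m_A(x) = x*(x + 4)^2 = x^3 + 8*x^2 + 16*x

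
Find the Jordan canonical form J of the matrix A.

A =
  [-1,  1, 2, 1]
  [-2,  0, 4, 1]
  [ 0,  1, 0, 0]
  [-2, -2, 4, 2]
J_3(0) ⊕ J_1(1)

The characteristic polynomial is
  det(x·I − A) = x^4 - x^3 = x^3*(x - 1)

Eigenvalues and multiplicities (the geometric multiplicity of λ is n − rank(A − λI), which equals the number of Jordan blocks for λ):
  λ = 0: algebraic multiplicity = 3, geometric multiplicity = 1
  λ = 1: algebraic multiplicity = 1, geometric multiplicity = 1

Determining the block sizes for each eigenvalue:
  λ = 0: one block (gm = 1), so the single block has size am = 3 → block sizes [3]
  λ = 1: one block (gm = 1), so the single block has size am = 1 → block sizes [1]

Assembling the blocks gives a Jordan form
J =
  [0, 1, 0, 0]
  [0, 0, 1, 0]
  [0, 0, 0, 0]
  [0, 0, 0, 1]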